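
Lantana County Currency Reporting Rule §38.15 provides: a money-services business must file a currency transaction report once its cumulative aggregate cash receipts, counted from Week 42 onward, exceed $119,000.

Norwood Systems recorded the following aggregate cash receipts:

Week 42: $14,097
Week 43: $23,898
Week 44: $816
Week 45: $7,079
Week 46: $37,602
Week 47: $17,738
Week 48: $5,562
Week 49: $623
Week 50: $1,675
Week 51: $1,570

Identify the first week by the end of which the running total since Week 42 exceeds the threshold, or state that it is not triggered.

Not triggered

Through Week 42: $14,097
Through Week 43: $37,995
Through Week 44: $38,811
Through Week 45: $45,890
Through Week 46: $83,492
Through Week 47: $101,230
Through Week 48: $106,792
Through Week 49: $107,415
Through Week 50: $109,090
Through Week 51: $110,660
Final cumulative total $110,660 ≤ $119,000; the threshold is never exceeded.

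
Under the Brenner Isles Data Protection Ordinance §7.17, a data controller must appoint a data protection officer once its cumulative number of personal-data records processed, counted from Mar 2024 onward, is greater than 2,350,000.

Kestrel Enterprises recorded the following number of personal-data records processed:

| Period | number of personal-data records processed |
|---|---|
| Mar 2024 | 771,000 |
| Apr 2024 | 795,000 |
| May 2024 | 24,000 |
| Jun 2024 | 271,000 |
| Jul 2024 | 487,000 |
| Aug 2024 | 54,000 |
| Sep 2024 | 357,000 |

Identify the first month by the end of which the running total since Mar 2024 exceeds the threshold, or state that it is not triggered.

Through Mar 2024: 771,000
Through Apr 2024: 1,566,000
Through May 2024: 1,590,000
Through Jun 2024: 1,861,000
Through Jul 2024: 2,348,000
Through Aug 2024: 2,402,000 ← exceeds threshold

Aug 2024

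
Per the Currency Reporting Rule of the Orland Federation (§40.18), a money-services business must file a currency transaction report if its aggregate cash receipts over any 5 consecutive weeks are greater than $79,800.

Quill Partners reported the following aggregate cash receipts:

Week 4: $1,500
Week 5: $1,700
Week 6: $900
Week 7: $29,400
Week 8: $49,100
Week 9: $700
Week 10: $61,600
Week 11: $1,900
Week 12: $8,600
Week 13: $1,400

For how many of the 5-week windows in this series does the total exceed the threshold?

5

Week 4–Week 8: $1,500 + $1,700 + $900 + $29,400 + $49,100 = $82,600 (over)
Week 5–Week 9: $1,700 + $900 + $29,400 + $49,100 + $700 = $81,800 (over)
Week 6–Week 10: $900 + $29,400 + $49,100 + $700 + $61,600 = $141,700 (over)
Week 7–Week 11: $29,400 + $49,100 + $700 + $61,600 + $1,900 = $142,700 (over)
Week 8–Week 12: $49,100 + $700 + $61,600 + $1,900 + $8,600 = $121,900 (over)
Week 9–Week 13: $700 + $61,600 + $1,900 + $8,600 + $1,400 = $74,200 (under)
5 windows exceed the threshold.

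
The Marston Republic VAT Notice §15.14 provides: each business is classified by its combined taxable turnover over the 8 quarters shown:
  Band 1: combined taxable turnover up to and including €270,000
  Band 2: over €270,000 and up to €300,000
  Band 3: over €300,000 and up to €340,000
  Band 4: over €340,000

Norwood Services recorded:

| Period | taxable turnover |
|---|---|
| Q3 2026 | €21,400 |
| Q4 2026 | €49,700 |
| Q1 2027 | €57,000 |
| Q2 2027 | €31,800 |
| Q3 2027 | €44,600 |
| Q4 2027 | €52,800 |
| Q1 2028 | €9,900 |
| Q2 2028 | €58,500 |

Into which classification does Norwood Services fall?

Band 3

Combined taxable turnover: €21,400 + €49,700 + €57,000 + €31,800 + €44,600 + €52,800 + €9,900 + €58,500 = €325,700.
€300,000 < €325,700 ≤ €340,000, so Band 3 applies.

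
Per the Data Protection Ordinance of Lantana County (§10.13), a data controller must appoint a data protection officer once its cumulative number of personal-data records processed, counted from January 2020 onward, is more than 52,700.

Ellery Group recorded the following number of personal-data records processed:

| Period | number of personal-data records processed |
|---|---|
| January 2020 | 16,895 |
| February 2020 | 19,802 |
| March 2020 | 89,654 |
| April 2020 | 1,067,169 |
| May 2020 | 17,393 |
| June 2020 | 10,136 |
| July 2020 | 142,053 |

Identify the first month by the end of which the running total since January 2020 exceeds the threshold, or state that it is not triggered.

Through January 2020: 16,895
Through February 2020: 36,697
Through March 2020: 126,351 ← exceeds threshold

March 2020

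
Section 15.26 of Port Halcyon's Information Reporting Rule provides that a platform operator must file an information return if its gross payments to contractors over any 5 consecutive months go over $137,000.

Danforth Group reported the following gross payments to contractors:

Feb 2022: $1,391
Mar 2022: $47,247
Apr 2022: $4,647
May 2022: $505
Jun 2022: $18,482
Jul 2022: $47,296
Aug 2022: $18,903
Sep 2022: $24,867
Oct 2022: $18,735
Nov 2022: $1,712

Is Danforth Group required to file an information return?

Feb 2022–Jun 2022: $1,391 + $47,247 + $4,647 + $505 + $18,482 = $72,272 (under)
Mar 2022–Jul 2022: $47,247 + $4,647 + $505 + $18,482 + $47,296 = $118,177 (under)
Apr 2022–Aug 2022: $4,647 + $505 + $18,482 + $47,296 + $18,903 = $89,833 (under)
May 2022–Sep 2022: $505 + $18,482 + $47,296 + $18,903 + $24,867 = $110,053 (under)
Jun 2022–Oct 2022: $18,482 + $47,296 + $18,903 + $24,867 + $18,735 = $128,283 (under)
Jul 2022–Nov 2022: $47,296 + $18,903 + $24,867 + $18,735 + $1,712 = $111,513 (under)
No window exceeds $137,000.

No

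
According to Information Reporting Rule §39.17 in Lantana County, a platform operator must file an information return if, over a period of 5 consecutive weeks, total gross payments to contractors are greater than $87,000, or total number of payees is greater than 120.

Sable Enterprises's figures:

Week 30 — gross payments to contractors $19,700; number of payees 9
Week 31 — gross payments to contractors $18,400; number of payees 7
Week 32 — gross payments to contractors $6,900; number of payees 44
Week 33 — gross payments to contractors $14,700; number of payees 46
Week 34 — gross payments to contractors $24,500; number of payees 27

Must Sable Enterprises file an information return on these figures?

Total gross payments to contractors: $19,700 + $18,400 + $6,900 + $14,700 + $24,500 = $84,200 (≤ $87,000).
Total number of payees: 9 + 7 + 44 + 46 + 27 = 133 (> 120).
The test is 'or': at least one threshold is exceeded.

Yes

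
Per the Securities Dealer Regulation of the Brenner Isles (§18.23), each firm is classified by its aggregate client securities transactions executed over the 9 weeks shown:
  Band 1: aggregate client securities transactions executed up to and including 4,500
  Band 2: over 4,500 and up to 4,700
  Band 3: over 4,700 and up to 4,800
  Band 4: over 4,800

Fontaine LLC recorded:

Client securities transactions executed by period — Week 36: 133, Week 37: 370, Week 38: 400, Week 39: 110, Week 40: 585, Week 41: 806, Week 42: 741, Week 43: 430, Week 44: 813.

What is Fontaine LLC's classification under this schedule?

Band 1

Aggregate client securities transactions executed: 133 + 370 + 400 + 110 + 585 + 806 + 741 + 430 + 813 = 4,388.
4,388 ≤ 4,500, so Band 1 applies.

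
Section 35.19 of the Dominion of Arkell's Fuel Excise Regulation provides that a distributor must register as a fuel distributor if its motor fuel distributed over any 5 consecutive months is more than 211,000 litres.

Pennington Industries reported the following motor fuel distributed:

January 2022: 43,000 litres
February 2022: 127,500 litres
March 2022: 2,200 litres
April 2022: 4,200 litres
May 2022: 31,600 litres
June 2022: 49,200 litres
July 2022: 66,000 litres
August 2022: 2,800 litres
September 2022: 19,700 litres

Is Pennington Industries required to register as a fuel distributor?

January 2022–May 2022: 43,000 litres + 127,500 litres + 2,200 litres + 4,200 litres + 31,600 litres = 208,500 litres (under)
February 2022–June 2022: 127,500 litres + 2,200 litres + 4,200 litres + 31,600 litres + 49,200 litres = 214,700 litres (over)
March 2022–July 2022: 2,200 litres + 4,200 litres + 31,600 litres + 49,200 litres + 66,000 litres = 153,200 litres (under)
April 2022–August 2022: 4,200 litres + 31,600 litres + 49,200 litres + 66,000 litres + 2,800 litres = 153,800 litres (under)
May 2022–September 2022: 31,600 litres + 49,200 litres + 66,000 litres + 2,800 litres + 19,700 litres = 169,300 litres (under)
At least one window exceeds 211,000 litres.

Yes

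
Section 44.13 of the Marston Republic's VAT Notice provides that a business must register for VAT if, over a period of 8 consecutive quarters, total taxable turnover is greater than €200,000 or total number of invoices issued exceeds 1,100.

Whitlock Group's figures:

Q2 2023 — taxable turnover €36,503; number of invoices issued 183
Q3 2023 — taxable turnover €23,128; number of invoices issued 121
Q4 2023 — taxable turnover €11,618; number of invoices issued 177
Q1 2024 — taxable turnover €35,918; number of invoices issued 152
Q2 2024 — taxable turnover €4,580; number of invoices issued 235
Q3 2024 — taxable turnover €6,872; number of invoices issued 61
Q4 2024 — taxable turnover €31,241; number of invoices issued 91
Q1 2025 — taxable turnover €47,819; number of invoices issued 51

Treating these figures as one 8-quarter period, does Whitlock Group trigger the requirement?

Total taxable turnover: €36,503 + €23,128 + €11,618 + €35,918 + €4,580 + €6,872 + €31,241 + €47,819 = €197,679 (≤ €200,000).
Total number of invoices issued: 183 + 121 + 177 + 152 + 235 + 61 + 91 + 51 = 1,071 (≤ 1,100).
The test is 'or': neither threshold is exceeded.

No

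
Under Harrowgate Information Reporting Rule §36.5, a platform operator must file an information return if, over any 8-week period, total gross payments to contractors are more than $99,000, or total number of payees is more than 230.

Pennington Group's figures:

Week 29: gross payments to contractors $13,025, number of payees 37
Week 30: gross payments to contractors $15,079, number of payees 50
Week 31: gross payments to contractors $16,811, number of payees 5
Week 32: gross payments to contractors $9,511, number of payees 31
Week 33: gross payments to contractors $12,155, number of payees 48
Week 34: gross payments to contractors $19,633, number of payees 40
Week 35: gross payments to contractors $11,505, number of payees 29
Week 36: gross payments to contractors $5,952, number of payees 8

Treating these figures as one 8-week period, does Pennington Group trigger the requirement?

Yes

Total gross payments to contractors: $13,025 + $15,079 + $16,811 + $9,511 + $12,155 + $19,633 + $11,505 + $5,952 = $103,671 (> $99,000).
Total number of payees: 37 + 50 + 5 + 31 + 48 + 40 + 29 + 8 = 248 (> 230).
The test is 'or': at least one threshold is exceeded.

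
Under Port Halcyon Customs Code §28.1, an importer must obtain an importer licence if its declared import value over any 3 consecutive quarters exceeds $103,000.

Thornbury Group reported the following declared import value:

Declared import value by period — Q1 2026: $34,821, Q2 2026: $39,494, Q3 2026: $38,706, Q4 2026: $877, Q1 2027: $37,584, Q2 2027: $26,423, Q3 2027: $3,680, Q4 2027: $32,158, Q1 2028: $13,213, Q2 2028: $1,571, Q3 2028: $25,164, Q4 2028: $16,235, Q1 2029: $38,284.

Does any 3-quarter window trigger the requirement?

Q1 2026–Q3 2026: $34,821 + $39,494 + $38,706 = $113,021 (over)
Q2 2026–Q4 2026: $39,494 + $38,706 + $877 = $79,077 (under)
Q3 2026–Q1 2027: $38,706 + $877 + $37,584 = $77,167 (under)
Q4 2026–Q2 2027: $877 + $37,584 + $26,423 = $64,884 (under)
Q1 2027–Q3 2027: $37,584 + $26,423 + $3,680 = $67,687 (under)
Q2 2027–Q4 2027: $26,423 + $3,680 + $32,158 = $62,261 (under)
Q3 2027–Q1 2028: $3,680 + $32,158 + $13,213 = $49,051 (under)
Q4 2027–Q2 2028: $32,158 + $13,213 + $1,571 = $46,942 (under)
Q1 2028–Q3 2028: $13,213 + $1,571 + $25,164 = $39,948 (under)
Q2 2028–Q4 2028: $1,571 + $25,164 + $16,235 = $42,970 (under)
Q3 2028–Q1 2029: $25,164 + $16,235 + $38,284 = $79,683 (under)
At least one window exceeds $103,000.

Yes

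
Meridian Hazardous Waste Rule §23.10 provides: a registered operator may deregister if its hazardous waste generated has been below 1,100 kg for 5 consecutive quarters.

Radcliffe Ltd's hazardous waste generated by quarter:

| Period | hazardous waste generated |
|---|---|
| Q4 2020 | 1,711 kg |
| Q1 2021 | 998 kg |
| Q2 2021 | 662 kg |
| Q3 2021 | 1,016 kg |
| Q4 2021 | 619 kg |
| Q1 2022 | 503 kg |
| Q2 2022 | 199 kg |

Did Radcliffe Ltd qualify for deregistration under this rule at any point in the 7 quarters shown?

Quarters below 1,100 kg: Q1 2021, Q2 2021, Q3 2021, Q4 2021, Q1 2022, Q2 2022.
Longest run of consecutive quarters below the threshold: 6.
6 ≥ 5, so Radcliffe Ltd became eligible.

Yes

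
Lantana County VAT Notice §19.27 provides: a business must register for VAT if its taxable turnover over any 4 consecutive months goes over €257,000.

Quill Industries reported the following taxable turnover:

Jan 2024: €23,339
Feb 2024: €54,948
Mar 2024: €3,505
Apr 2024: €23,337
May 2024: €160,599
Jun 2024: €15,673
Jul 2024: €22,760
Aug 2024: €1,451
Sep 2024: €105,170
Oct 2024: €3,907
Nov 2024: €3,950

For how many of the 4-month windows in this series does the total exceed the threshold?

0

Jan 2024–Apr 2024: €23,339 + €54,948 + €3,505 + €23,337 = €105,129 (under)
Feb 2024–May 2024: €54,948 + €3,505 + €23,337 + €160,599 = €242,389 (under)
Mar 2024–Jun 2024: €3,505 + €23,337 + €160,599 + €15,673 = €203,114 (under)
Apr 2024–Jul 2024: €23,337 + €160,599 + €15,673 + €22,760 = €222,369 (under)
May 2024–Aug 2024: €160,599 + €15,673 + €22,760 + €1,451 = €200,483 (under)
Jun 2024–Sep 2024: €15,673 + €22,760 + €1,451 + €105,170 = €145,054 (under)
Jul 2024–Oct 2024: €22,760 + €1,451 + €105,170 + €3,907 = €133,288 (under)
Aug 2024–Nov 2024: €1,451 + €105,170 + €3,907 + €3,950 = €114,478 (under)
0 windows exceed the threshold.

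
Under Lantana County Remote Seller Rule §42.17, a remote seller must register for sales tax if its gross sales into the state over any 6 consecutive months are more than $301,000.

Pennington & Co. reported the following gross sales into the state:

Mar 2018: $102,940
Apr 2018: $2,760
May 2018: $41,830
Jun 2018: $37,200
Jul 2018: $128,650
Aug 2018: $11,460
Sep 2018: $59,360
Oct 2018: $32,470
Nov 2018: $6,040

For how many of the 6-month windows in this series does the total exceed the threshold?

Mar 2018–Aug 2018: $102,940 + $2,760 + $41,830 + $37,200 + $128,650 + $11,460 = $324,840 (over)
Apr 2018–Sep 2018: $2,760 + $41,830 + $37,200 + $128,650 + $11,460 + $59,360 = $281,260 (under)
May 2018–Oct 2018: $41,830 + $37,200 + $128,650 + $11,460 + $59,360 + $32,470 = $310,970 (over)
Jun 2018–Nov 2018: $37,200 + $128,650 + $11,460 + $59,360 + $32,470 + $6,040 = $275,180 (under)
2 windows exceed the threshold.

2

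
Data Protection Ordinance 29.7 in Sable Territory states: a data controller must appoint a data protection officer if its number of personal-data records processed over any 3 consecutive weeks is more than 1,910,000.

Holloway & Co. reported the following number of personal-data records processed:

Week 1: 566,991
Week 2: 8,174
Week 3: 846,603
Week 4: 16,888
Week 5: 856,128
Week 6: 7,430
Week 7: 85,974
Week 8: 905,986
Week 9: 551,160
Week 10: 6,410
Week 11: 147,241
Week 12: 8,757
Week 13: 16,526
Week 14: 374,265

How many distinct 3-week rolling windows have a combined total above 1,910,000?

0

Week 1–Week 3: 566,991 + 8,174 + 846,603 = 1,421,768 (under)
Week 2–Week 4: 8,174 + 846,603 + 16,888 = 871,665 (under)
Week 3–Week 5: 846,603 + 16,888 + 856,128 = 1,719,619 (under)
Week 4–Week 6: 16,888 + 856,128 + 7,430 = 880,446 (under)
Week 5–Week 7: 856,128 + 7,430 + 85,974 = 949,532 (under)
Week 6–Week 8: 7,430 + 85,974 + 905,986 = 999,390 (under)
Week 7–Week 9: 85,974 + 905,986 + 551,160 = 1,543,120 (under)
Week 8–Week 10: 905,986 + 551,160 + 6,410 = 1,463,556 (under)
Week 9–Week 11: 551,160 + 6,410 + 147,241 = 704,811 (under)
Week 10–Week 12: 6,410 + 147,241 + 8,757 = 162,408 (under)
Week 11–Week 13: 147,241 + 8,757 + 16,526 = 172,524 (under)
Week 12–Week 14: 8,757 + 16,526 + 374,265 = 399,548 (under)
0 windows exceed the threshold.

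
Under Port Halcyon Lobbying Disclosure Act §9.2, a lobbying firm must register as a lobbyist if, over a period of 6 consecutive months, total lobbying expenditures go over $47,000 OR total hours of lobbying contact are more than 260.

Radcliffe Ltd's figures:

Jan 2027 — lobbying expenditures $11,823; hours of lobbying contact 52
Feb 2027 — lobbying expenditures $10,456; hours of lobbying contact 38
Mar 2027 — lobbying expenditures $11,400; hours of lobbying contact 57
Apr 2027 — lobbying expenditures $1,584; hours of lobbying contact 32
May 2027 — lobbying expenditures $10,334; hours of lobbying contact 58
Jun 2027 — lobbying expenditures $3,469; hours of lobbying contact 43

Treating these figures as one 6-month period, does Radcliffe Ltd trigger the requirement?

Yes

Total lobbying expenditures: $11,823 + $10,456 + $11,400 + $1,584 + $10,334 + $3,469 = $49,066 (> $47,000).
Total hours of lobbying contact: 52 + 38 + 57 + 32 + 58 + 43 = 280 (> 260).
The test is 'or': at least one threshold is exceeded.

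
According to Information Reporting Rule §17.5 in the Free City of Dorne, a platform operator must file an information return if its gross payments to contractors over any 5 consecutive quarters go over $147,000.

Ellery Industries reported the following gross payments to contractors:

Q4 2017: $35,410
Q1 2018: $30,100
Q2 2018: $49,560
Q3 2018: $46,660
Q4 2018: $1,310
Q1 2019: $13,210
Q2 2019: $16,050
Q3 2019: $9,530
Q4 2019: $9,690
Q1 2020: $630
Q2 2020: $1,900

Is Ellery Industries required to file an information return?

Yes

Q4 2017–Q4 2018: $35,410 + $30,100 + $49,560 + $46,660 + $1,310 = $163,040 (over)
Q1 2018–Q1 2019: $30,100 + $49,560 + $46,660 + $1,310 + $13,210 = $140,840 (under)
Q2 2018–Q2 2019: $49,560 + $46,660 + $1,310 + $13,210 + $16,050 = $126,790 (under)
Q3 2018–Q3 2019: $46,660 + $1,310 + $13,210 + $16,050 + $9,530 = $86,760 (under)
Q4 2018–Q4 2019: $1,310 + $13,210 + $16,050 + $9,530 + $9,690 = $49,790 (under)
Q1 2019–Q1 2020: $13,210 + $16,050 + $9,530 + $9,690 + $630 = $49,110 (under)
Q2 2019–Q2 2020: $16,050 + $9,530 + $9,690 + $630 + $1,900 = $37,800 (under)
At least one window exceeds $147,000.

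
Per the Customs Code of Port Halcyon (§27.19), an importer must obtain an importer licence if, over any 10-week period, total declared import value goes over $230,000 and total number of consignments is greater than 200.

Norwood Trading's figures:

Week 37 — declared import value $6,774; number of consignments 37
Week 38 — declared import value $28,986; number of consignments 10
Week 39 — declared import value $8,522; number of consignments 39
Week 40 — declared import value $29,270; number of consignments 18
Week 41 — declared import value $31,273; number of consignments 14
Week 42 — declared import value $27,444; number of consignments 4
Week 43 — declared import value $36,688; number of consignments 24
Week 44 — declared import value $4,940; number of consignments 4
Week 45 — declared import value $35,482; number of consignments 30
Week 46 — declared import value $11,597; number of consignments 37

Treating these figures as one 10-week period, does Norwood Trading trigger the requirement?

No

Total declared import value: $6,774 + $28,986 + $8,522 + $29,270 + $31,273 + $27,444 + $36,688 + $4,940 + $35,482 + $11,597 = $220,976 (≤ $230,000).
Total number of consignments: 37 + 10 + 39 + 18 + 14 + 4 + 24 + 4 + 30 + 37 = 217 (> 200).
The test is 'and': the rule requires both, and at least one is not exceeded.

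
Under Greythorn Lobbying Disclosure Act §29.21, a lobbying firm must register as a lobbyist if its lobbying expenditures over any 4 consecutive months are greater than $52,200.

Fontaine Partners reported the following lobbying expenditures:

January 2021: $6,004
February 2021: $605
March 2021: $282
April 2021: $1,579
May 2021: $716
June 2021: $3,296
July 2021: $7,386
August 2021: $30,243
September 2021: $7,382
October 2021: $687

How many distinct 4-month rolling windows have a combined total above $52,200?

January 2021–April 2021: $6,004 + $605 + $282 + $1,579 = $8,470 (under)
February 2021–May 2021: $605 + $282 + $1,579 + $716 = $3,182 (under)
March 2021–June 2021: $282 + $1,579 + $716 + $3,296 = $5,873 (under)
April 2021–July 2021: $1,579 + $716 + $3,296 + $7,386 = $12,977 (under)
May 2021–August 2021: $716 + $3,296 + $7,386 + $30,243 = $41,641 (under)
June 2021–September 2021: $3,296 + $7,386 + $30,243 + $7,382 = $48,307 (under)
July 2021–October 2021: $7,386 + $30,243 + $7,382 + $687 = $45,698 (under)
0 windows exceed the threshold.

0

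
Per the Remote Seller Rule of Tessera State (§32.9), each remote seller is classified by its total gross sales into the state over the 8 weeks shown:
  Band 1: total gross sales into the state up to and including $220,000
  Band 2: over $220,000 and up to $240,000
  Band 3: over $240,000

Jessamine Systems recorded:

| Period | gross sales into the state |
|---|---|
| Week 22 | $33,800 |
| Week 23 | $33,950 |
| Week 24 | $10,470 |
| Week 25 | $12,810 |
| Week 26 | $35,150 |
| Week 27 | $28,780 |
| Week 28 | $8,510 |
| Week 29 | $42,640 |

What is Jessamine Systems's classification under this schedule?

Total gross sales into the state: $33,800 + $33,950 + $10,470 + $12,810 + $35,150 + $28,780 + $8,510 + $42,640 = $206,110.
$206,110 ≤ $220,000, so Band 1 applies.

Band 1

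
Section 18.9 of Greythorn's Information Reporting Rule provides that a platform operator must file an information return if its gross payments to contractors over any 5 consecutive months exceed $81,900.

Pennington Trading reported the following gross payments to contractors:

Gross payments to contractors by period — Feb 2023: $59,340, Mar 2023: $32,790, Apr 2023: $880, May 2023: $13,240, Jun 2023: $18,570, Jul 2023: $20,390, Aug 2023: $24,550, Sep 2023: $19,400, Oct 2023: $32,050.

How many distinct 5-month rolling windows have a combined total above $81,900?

Feb 2023–Jun 2023: $59,340 + $32,790 + $880 + $13,240 + $18,570 = $124,820 (over)
Mar 2023–Jul 2023: $32,790 + $880 + $13,240 + $18,570 + $20,390 = $85,870 (over)
Apr 2023–Aug 2023: $880 + $13,240 + $18,570 + $20,390 + $24,550 = $77,630 (under)
May 2023–Sep 2023: $13,240 + $18,570 + $20,390 + $24,550 + $19,400 = $96,150 (over)
Jun 2023–Oct 2023: $18,570 + $20,390 + $24,550 + $19,400 + $32,050 = $114,960 (over)
4 windows exceed the threshold.

4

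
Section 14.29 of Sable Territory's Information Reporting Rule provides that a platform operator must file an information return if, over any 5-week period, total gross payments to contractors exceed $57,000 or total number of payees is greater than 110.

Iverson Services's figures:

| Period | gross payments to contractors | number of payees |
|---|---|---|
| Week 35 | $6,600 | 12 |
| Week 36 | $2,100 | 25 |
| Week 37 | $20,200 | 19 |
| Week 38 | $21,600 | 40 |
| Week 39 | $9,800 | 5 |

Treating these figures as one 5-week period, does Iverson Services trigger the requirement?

Total gross payments to contractors: $6,600 + $2,100 + $20,200 + $21,600 + $9,800 = $60,300 (> $57,000).
Total number of payees: 12 + 25 + 19 + 40 + 5 = 101 (≤ 110).
The test is 'or': at least one threshold is exceeded.

Yes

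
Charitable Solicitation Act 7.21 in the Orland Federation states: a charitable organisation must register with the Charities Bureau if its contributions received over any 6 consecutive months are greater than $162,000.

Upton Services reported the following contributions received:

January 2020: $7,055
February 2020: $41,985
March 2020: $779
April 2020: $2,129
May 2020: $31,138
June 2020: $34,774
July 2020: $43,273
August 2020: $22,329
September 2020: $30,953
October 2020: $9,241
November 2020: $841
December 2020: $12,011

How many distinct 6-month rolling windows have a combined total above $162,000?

January 2020–June 2020: $7,055 + $41,985 + $779 + $2,129 + $31,138 + $34,774 = $117,860 (under)
February 2020–July 2020: $41,985 + $779 + $2,129 + $31,138 + $34,774 + $43,273 = $154,078 (under)
March 2020–August 2020: $779 + $2,129 + $31,138 + $34,774 + $43,273 + $22,329 = $134,422 (under)
April 2020–September 2020: $2,129 + $31,138 + $34,774 + $43,273 + $22,329 + $30,953 = $164,596 (over)
May 2020–October 2020: $31,138 + $34,774 + $43,273 + $22,329 + $30,953 + $9,241 = $171,708 (over)
June 2020–November 2020: $34,774 + $43,273 + $22,329 + $30,953 + $9,241 + $841 = $141,411 (under)
July 2020–December 2020: $43,273 + $22,329 + $30,953 + $9,241 + $841 + $12,011 = $118,648 (under)
2 windows exceed the threshold.

2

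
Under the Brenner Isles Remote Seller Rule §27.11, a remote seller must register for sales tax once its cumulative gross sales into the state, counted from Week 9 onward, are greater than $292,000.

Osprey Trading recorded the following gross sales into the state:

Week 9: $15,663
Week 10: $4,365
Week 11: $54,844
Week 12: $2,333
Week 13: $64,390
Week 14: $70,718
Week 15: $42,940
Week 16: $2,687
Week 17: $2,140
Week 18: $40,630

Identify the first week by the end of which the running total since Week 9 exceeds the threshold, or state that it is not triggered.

Through Week 9: $15,663
Through Week 10: $20,028
Through Week 11: $74,872
Through Week 12: $77,205
Through Week 13: $141,595
Through Week 14: $212,313
Through Week 15: $255,253
Through Week 16: $257,940
Through Week 17: $260,080
Through Week 18: $300,710 ← exceeds threshold

Week 18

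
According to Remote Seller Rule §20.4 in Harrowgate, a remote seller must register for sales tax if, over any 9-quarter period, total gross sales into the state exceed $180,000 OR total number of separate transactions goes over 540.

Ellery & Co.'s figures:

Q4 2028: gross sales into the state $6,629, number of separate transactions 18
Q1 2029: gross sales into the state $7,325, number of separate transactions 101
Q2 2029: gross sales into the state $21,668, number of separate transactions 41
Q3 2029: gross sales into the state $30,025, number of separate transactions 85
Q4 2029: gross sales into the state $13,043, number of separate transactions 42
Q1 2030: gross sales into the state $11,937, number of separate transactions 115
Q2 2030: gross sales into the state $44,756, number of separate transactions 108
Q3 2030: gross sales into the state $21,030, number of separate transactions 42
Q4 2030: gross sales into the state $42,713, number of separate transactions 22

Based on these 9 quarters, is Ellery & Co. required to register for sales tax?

Total gross sales into the state: $6,629 + $7,325 + $21,668 + $30,025 + $13,043 + $11,937 + $44,756 + $21,030 + $42,713 = $199,126 (> $180,000).
Total number of separate transactions: 18 + 101 + 41 + 85 + 42 + 115 + 108 + 42 + 22 = 574 (> 540).
The test is 'or': at least one threshold is exceeded.

Yes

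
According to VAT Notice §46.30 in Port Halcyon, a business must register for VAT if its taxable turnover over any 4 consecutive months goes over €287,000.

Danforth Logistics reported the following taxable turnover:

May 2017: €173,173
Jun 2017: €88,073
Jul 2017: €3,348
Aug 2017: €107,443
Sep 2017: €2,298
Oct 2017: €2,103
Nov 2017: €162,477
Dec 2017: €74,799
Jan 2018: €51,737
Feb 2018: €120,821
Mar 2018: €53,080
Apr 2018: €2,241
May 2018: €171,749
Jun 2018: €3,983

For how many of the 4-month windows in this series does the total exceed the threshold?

May 2017–Aug 2017: €173,173 + €88,073 + €3,348 + €107,443 = €372,037 (over)
Jun 2017–Sep 2017: €88,073 + €3,348 + €107,443 + €2,298 = €201,162 (under)
Jul 2017–Oct 2017: €3,348 + €107,443 + €2,298 + €2,103 = €115,192 (under)
Aug 2017–Nov 2017: €107,443 + €2,298 + €2,103 + €162,477 = €274,321 (under)
Sep 2017–Dec 2017: €2,298 + €2,103 + €162,477 + €74,799 = €241,677 (under)
Oct 2017–Jan 2018: €2,103 + €162,477 + €74,799 + €51,737 = €291,116 (over)
Nov 2017–Feb 2018: €162,477 + €74,799 + €51,737 + €120,821 = €409,834 (over)
Dec 2017–Mar 2018: €74,799 + €51,737 + €120,821 + €53,080 = €300,437 (over)
Jan 2018–Apr 2018: €51,737 + €120,821 + €53,080 + €2,241 = €227,879 (under)
Feb 2018–May 2018: €120,821 + €53,080 + €2,241 + €171,749 = €347,891 (over)
Mar 2018–Jun 2018: €53,080 + €2,241 + €171,749 + €3,983 = €231,053 (under)
5 windows exceed the threshold.

5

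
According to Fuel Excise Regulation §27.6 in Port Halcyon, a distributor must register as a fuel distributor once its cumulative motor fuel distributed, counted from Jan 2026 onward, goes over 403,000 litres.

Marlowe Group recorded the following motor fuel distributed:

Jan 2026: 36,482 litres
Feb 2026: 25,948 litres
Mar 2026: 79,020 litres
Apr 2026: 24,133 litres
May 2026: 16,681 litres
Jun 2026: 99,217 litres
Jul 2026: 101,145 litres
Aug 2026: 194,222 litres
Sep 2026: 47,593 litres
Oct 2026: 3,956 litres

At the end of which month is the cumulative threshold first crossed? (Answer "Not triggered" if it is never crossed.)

Aug 2026

Through Jan 2026: 36,482 litres
Through Feb 2026: 62,430 litres
Through Mar 2026: 141,450 litres
Through Apr 2026: 165,583 litres
Through May 2026: 182,264 litres
Through Jun 2026: 281,481 litres
Through Jul 2026: 382,626 litres
Through Aug 2026: 576,848 litres ← exceeds threshold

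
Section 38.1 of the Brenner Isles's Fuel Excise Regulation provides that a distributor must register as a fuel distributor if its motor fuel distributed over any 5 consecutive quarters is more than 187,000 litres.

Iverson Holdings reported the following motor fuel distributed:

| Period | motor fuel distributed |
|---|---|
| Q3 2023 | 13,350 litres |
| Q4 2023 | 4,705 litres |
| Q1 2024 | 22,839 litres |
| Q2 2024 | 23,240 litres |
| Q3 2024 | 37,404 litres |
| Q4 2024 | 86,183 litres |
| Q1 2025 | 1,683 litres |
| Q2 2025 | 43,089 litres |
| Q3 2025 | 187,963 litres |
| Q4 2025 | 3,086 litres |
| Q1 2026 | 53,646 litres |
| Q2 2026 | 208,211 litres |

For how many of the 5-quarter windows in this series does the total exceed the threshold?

Q3 2023–Q3 2024: 13,350 litres + 4,705 litres + 22,839 litres + 23,240 litres + 37,404 litres = 101,538 litres (under)
Q4 2023–Q4 2024: 4,705 litres + 22,839 litres + 23,240 litres + 37,404 litres + 86,183 litres = 174,371 litres (under)
Q1 2024–Q1 2025: 22,839 litres + 23,240 litres + 37,404 litres + 86,183 litres + 1,683 litres = 171,349 litres (under)
Q2 2024–Q2 2025: 23,240 litres + 37,404 litres + 86,183 litres + 1,683 litres + 43,089 litres = 191,599 litres (over)
Q3 2024–Q3 2025: 37,404 litres + 86,183 litres + 1,683 litres + 43,089 litres + 187,963 litres = 356,322 litres (over)
Q4 2024–Q4 2025: 86,183 litres + 1,683 litres + 43,089 litres + 187,963 litres + 3,086 litres = 322,004 litres (over)
Q1 2025–Q1 2026: 1,683 litres + 43,089 litres + 187,963 litres + 3,086 litres + 53,646 litres = 289,467 litres (over)
Q2 2025–Q2 2026: 43,089 litres + 187,963 litres + 3,086 litres + 53,646 litres + 208,211 litres = 495,995 litres (over)
5 windows exceed the threshold.

5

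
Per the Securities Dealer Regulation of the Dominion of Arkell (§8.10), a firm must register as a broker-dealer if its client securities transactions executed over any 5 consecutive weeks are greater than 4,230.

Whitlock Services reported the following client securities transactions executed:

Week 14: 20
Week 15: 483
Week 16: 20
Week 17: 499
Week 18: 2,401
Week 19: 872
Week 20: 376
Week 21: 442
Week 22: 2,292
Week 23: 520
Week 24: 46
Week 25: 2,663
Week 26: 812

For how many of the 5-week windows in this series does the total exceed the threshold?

6

Week 14–Week 18: 20 + 483 + 20 + 499 + 2,401 = 3,423 (under)
Week 15–Week 19: 483 + 20 + 499 + 2,401 + 872 = 4,275 (over)
Week 16–Week 20: 20 + 499 + 2,401 + 872 + 376 = 4,168 (under)
Week 17–Week 21: 499 + 2,401 + 872 + 376 + 442 = 4,590 (over)
Week 18–Week 22: 2,401 + 872 + 376 + 442 + 2,292 = 6,383 (over)
Week 19–Week 23: 872 + 376 + 442 + 2,292 + 520 = 4,502 (over)
Week 20–Week 24: 376 + 442 + 2,292 + 520 + 46 = 3,676 (under)
Week 21–Week 25: 442 + 2,292 + 520 + 46 + 2,663 = 5,963 (over)
Week 22–Week 26: 2,292 + 520 + 46 + 2,663 + 812 = 6,333 (over)
6 windows exceed the threshold.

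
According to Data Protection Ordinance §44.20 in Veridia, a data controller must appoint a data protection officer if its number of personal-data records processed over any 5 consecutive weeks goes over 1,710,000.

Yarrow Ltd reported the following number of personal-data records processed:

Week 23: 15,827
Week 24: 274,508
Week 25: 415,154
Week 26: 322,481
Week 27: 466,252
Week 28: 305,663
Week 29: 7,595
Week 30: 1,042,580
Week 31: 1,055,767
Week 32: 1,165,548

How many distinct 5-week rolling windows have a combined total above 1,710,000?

Week 23–Week 27: 15,827 + 274,508 + 415,154 + 322,481 + 466,252 = 1,494,222 (under)
Week 24–Week 28: 274,508 + 415,154 + 322,481 + 466,252 + 305,663 = 1,784,058 (over)
Week 25–Week 29: 415,154 + 322,481 + 466,252 + 305,663 + 7,595 = 1,517,145 (under)
Week 26–Week 30: 322,481 + 466,252 + 305,663 + 7,595 + 1,042,580 = 2,144,571 (over)
Week 27–Week 31: 466,252 + 305,663 + 7,595 + 1,042,580 + 1,055,767 = 2,877,857 (over)
Week 28–Week 32: 305,663 + 7,595 + 1,042,580 + 1,055,767 + 1,165,548 = 3,577,153 (over)
4 windows exceed the threshold.

4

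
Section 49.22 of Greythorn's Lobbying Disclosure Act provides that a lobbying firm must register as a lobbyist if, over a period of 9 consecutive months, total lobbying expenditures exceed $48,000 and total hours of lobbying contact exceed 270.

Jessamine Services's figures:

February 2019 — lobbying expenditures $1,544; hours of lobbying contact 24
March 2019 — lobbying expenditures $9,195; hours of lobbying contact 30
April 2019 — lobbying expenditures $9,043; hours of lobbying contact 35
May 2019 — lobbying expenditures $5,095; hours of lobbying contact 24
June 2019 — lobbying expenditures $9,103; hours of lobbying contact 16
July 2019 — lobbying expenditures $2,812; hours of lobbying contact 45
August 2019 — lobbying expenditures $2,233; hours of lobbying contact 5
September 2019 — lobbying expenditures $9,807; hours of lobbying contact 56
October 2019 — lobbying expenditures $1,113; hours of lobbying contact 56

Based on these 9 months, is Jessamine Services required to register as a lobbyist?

Total lobbying expenditures: $1,544 + $9,195 + $9,043 + $5,095 + $9,103 + $2,812 + $2,233 + $9,807 + $1,113 = $49,945 (> $48,000).
Total hours of lobbying contact: 24 + 30 + 35 + 24 + 16 + 45 + 5 + 56 + 56 = 291 (> 270).
The test is 'and': both thresholds are exceeded.

Yes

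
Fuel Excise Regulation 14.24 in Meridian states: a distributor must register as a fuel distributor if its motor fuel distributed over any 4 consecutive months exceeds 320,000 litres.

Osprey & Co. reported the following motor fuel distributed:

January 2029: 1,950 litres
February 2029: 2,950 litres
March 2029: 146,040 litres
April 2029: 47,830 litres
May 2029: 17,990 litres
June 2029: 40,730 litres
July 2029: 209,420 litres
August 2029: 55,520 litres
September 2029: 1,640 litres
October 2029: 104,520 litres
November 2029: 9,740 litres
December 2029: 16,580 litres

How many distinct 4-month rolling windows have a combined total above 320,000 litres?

January 2029–April 2029: 1,950 litres + 2,950 litres + 146,040 litres + 47,830 litres = 198,770 litres (under)
February 2029–May 2029: 2,950 litres + 146,040 litres + 47,830 litres + 17,990 litres = 214,810 litres (under)
March 2029–June 2029: 146,040 litres + 47,830 litres + 17,990 litres + 40,730 litres = 252,590 litres (under)
April 2029–July 2029: 47,830 litres + 17,990 litres + 40,730 litres + 209,420 litres = 315,970 litres (under)
May 2029–August 2029: 17,990 litres + 40,730 litres + 209,420 litres + 55,520 litres = 323,660 litres (over)
June 2029–September 2029: 40,730 litres + 209,420 litres + 55,520 litres + 1,640 litres = 307,310 litres (under)
July 2029–October 2029: 209,420 litres + 55,520 litres + 1,640 litres + 104,520 litres = 371,100 litres (over)
August 2029–November 2029: 55,520 litres + 1,640 litres + 104,520 litres + 9,740 litres = 171,420 litres (under)
September 2029–December 2029: 1,640 litres + 104,520 litres + 9,740 litres + 16,580 litres = 132,480 litres (under)
2 windows exceed the threshold.

2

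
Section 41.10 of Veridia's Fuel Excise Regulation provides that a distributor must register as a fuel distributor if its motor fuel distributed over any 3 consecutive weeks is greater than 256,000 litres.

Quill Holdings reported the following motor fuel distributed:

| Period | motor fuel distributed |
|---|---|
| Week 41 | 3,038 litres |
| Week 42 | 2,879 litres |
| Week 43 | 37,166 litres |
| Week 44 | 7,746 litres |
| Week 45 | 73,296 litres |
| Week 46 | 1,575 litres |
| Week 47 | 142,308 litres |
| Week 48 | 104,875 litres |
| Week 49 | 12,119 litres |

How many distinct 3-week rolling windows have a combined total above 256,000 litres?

Week 41–Week 43: 3,038 litres + 2,879 litres + 37,166 litres = 43,083 litres (under)
Week 42–Week 44: 2,879 litres + 37,166 litres + 7,746 litres = 47,791 litres (under)
Week 43–Week 45: 37,166 litres + 7,746 litres + 73,296 litres = 118,208 litres (under)
Week 44–Week 46: 7,746 litres + 73,296 litres + 1,575 litres = 82,617 litres (under)
Week 45–Week 47: 73,296 litres + 1,575 litres + 142,308 litres = 217,179 litres (under)
Week 46–Week 48: 1,575 litres + 142,308 litres + 104,875 litres = 248,758 litres (under)
Week 47–Week 49: 142,308 litres + 104,875 litres + 12,119 litres = 259,302 litres (over)
1 window exceeds the threshold.

1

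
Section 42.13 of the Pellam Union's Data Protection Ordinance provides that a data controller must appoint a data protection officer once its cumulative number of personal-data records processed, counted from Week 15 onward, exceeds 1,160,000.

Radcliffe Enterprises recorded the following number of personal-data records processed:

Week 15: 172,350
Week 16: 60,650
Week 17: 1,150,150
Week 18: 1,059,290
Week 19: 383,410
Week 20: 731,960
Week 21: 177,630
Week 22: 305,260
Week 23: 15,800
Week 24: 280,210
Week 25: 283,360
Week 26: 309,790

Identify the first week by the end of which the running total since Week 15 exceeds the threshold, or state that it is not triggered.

Week 17

Through Week 15: 172,350
Through Week 16: 233,000
Through Week 17: 1,383,150 ← exceeds threshold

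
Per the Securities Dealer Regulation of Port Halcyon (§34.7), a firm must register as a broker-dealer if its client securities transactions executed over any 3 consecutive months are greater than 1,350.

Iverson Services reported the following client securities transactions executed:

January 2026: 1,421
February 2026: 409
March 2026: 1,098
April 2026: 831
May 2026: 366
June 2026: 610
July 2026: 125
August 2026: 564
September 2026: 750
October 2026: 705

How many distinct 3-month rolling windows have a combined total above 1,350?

January 2026–March 2026: 1,421 + 409 + 1,098 = 2,928 (over)
February 2026–April 2026: 409 + 1,098 + 831 = 2,338 (over)
March 2026–May 2026: 1,098 + 831 + 366 = 2,295 (over)
April 2026–June 2026: 831 + 366 + 610 = 1,807 (over)
May 2026–July 2026: 366 + 610 + 125 = 1,101 (under)
June 2026–August 2026: 610 + 125 + 564 = 1,299 (under)
July 2026–September 2026: 125 + 564 + 750 = 1,439 (over)
August 2026–October 2026: 564 + 750 + 705 = 2,019 (over)
6 windows exceed the threshold.

6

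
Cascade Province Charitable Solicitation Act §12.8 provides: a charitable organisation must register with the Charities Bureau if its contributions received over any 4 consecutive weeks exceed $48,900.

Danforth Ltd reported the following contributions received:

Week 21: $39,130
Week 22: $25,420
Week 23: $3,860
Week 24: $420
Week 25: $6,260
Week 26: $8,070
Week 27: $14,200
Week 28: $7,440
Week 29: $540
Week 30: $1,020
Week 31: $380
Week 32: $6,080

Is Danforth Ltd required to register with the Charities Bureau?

Week 21–Week 24: $39,130 + $25,420 + $3,860 + $420 = $68,830 (over)
Week 22–Week 25: $25,420 + $3,860 + $420 + $6,260 = $35,960 (under)
Week 23–Week 26: $3,860 + $420 + $6,260 + $8,070 = $18,610 (under)
Week 24–Week 27: $420 + $6,260 + $8,070 + $14,200 = $28,950 (under)
Week 25–Week 28: $6,260 + $8,070 + $14,200 + $7,440 = $35,970 (under)
Week 26–Week 29: $8,070 + $14,200 + $7,440 + $540 = $30,250 (under)
Week 27–Week 30: $14,200 + $7,440 + $540 + $1,020 = $23,200 (under)
Week 28–Week 31: $7,440 + $540 + $1,020 + $380 = $9,380 (under)
Week 29–Week 32: $540 + $1,020 + $380 + $6,080 = $8,020 (under)
At least one window exceeds $48,900.

Yes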